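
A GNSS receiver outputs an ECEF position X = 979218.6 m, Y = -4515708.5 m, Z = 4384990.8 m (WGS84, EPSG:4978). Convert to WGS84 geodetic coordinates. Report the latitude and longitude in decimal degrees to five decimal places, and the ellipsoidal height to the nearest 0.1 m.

lat 43.69310°, lon -77.76500°, h 2159.3 m

λ = atan2(Y, X) = -77.76499945°; p = √(X²+Y²) = 4620659.3 m.
Bowring's method on WGS84 (a = 6378137 m, b = 6356752.314 m) gives φ = 43.69309961°, h = 2159.274 m.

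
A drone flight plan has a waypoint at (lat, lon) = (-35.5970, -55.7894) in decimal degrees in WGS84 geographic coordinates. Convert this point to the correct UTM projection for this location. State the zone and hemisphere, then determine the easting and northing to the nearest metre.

Zone 21S: E 609664 m, N 6060074 m

Longitude -55.7894° lies in the 6° band [-60°, -54°), giving zone 21; latitude is south of the equator, so 21S.
Zone 21 central meridian λ₀ = 6×21 − 183 = -57°; Δλ = +1.2106°.
Transverse Mercator on WGS84 with k₀ = 0.9996 gives E = 609663.568 m, N = 6060074.214 m.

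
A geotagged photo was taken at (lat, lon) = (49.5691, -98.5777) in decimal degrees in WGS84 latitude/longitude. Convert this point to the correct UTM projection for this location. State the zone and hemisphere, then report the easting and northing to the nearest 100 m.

Zone 14N: E 530500 m, N 5490800 m

Longitude -98.5777° lies in the 6° band [-102°, -96°), giving zone 14; latitude is north of the equator, so 14N.
Zone 14 central meridian λ₀ = 6×14 − 183 = -99°; Δλ = +0.4223°.
Transverse Mercator on WGS84 with k₀ = 0.9996 gives E = 530534.600 m, N = 5490808.716 m.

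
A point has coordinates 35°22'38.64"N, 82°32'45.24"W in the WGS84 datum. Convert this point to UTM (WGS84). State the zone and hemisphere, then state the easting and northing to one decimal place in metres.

Zone 17N: E 359579.2 m, N 3915993.5 m

Longitude -82.5459° lies in the 6° band [-84°, -78°), giving zone 17; latitude is north of the equator, so 17N.
Zone 17 central meridian λ₀ = 6×17 − 183 = -81°; Δλ = -1.5459°.
Transverse Mercator on WGS84 with k₀ = 0.9996 gives E = 359579.157 m, N = 3915993.504 m.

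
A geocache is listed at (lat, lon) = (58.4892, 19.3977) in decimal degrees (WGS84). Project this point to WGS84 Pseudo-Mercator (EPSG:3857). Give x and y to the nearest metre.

x 2159342 m, y 8070793 m

Web Mercator is spherical with R = a = 6378137 m.
x = R·λ = 6378137 × 0.338553732 = 2159342.087 m.
y = R·ln tan(π/4 + φ/2) = 6378137 × 1.265384077 = 8070793.002 m.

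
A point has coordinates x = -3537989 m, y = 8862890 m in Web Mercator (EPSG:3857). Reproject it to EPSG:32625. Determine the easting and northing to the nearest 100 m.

E 563700 m, N 6876500 m

Web Mercator inverse (R = 6378137 m) → φ = 62.01579910°, λ = -31.78229594°.
UTM 25N forward: E = 563744.319 m, N = 6876538.394 m.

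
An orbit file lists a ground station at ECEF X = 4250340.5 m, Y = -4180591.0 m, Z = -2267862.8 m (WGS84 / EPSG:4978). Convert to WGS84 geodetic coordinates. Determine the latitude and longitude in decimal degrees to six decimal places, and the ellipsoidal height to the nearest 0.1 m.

λ = atan2(Y, X) = -44.52600009°; p = √(X²+Y²) = 5961772.8 m.
Bowring's method on WGS84 (a = 6378137 m, b = 6356752.314 m) gives φ = -20.95500023°, h = 3131.105 m.

lat -20.955000°, lon -44.526000°, h 3131.1 m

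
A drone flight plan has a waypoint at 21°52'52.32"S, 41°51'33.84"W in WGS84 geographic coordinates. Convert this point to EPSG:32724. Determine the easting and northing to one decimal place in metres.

Zone 24 central meridian λ₀ = 6×24 − 183 = -39°; Δλ = -2.8594°.
Transverse Mercator on WGS84 with k₀ = 0.9996 gives E = 204515.925 m, N = 7577572.997 m.

E 204515.9 m, N 7577573.0 m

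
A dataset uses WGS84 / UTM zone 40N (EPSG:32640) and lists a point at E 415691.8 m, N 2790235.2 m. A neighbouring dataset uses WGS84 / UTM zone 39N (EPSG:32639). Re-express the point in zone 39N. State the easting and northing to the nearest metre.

UTM 40N → geographic: φ = 25.22599956°, λ = 56.16299999°.
UTM 39N (λ₀ = 51°) forward: E = 1020491.285 m, N = 2799985.440 m.

E 1020491 m, N 2799985 m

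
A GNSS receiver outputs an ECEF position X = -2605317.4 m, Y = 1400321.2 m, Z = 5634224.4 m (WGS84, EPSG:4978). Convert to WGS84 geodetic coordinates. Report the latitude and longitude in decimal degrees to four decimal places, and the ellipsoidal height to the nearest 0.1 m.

lat 62.4599°, lon 151.7426°, h 2061.7 m

λ = atan2(Y, X) = 151.74260004°; p = √(X²+Y²) = 2957799.6 m.
Bowring's method on WGS84 (a = 6378137 m, b = 6356752.314 m) gives φ = 62.45989961°, h = 2061.676 m.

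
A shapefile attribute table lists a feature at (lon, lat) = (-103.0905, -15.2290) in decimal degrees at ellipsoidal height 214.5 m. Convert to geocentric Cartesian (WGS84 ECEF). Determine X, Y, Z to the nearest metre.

X -1394223 m, Y -5995822 m, Z -1664619 m

WGS84: a = 6378137 m, e² = 0.006694380; N(φ) = a/√(1−e²sin²φ) = 6379610.570 m.
X = (N+h)·cosφ·cosλ = -1394223.498 m; Y = (N+h)·cosφ·sinλ = -5995821.795 m; Z = (N(1−e²)+h)·sinφ = -1664618.722 m.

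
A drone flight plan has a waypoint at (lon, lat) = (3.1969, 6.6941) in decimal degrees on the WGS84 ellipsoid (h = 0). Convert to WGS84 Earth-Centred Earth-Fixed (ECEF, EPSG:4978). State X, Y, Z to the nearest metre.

X 6325085 m, Y 353284 m, Z 738546 m

WGS84: a = 6378137 m, e² = 0.006694380; N(φ) = a/√(1−e²sin²φ) = 6378427.112 m.
X = (N+h)·cosφ·cosλ = 6325084.649 m; Y = (N+h)·cosφ·sinλ = 353283.844 m; Z = (N(1−e²)+h)·sinφ = 738546.031 m.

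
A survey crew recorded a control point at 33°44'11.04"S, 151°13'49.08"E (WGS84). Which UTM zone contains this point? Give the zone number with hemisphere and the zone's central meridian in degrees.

UTM zone = ⌊(λ + 180)/6⌋ + 1; 151.2303° ∈ [150°, 156°) → zone 56.
Hemisphere: S (φ < 0).
Central meridian λ₀ = 6×56 − 183 = 153°.

Zone 56S, central meridian 153°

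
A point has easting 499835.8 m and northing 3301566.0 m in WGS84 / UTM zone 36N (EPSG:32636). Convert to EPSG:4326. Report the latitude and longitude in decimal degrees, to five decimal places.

Zone 36N: λ₀ = 33°, k₀ = 0.9996, false easting 500000 m.
Meridian distance M = (N − FN)/k₀ = 3302887.2 m.
Inverse transverse Mercator on WGS84 gives φ = 29.84460020°, λ = 32.99830016°.

lat 29.84460°, lon 32.99830°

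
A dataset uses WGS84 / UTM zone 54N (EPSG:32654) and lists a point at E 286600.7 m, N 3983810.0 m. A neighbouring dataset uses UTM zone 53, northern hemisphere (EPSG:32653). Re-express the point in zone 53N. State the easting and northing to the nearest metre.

UTM 54N → geographic: φ = 35.97539993°, λ = 138.63319950°.
UTM 53N (λ₀ = 135°) forward: E = 827621.866 m, N = 3987326.709 m.

E 827622 m, N 3987327 m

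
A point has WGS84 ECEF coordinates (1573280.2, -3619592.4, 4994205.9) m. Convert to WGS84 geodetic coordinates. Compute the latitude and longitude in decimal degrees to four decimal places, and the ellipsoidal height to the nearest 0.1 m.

λ = atan2(Y, X) = -66.50750024°; p = √(X²+Y²) = 3946727.7 m.
Bowring's method on WGS84 (a = 6378137 m, b = 6356752.314 m) gives φ = 51.86909992°, h = 486.406 m.

lat 51.8691°, lon -66.5075°, h 486.4 m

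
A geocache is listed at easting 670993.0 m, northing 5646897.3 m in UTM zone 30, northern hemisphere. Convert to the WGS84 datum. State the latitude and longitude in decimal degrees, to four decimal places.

lat 50.9483°, lon -0.5657°

Zone 30N: λ₀ = -3°, k₀ = 0.9996, false easting 500000 m.
Meridian distance M = (N − FN)/k₀ = 5649157.0 m.
Inverse transverse Mercator on WGS84 gives φ = 50.94829979°, λ = -0.56570069°.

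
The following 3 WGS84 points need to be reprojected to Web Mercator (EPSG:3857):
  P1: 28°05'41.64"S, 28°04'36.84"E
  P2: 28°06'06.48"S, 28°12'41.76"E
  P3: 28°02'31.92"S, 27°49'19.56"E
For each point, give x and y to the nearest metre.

P1: x 3125506 m, y -3260944 m; P2: x 3140501 m, y -3261815 m; P3: x 3097142 m, y -3254295 m

Web Mercator: x = R·λ, y = R·ln tan(π/4+φ/2), R = 6378137 m.
P1 (-28.0949°, 28.0769°) → (3125506.211, -3260943.786) m.
P2 (-28.1018°, 28.2116°) → (3140500.946, -3261814.514) m.
P3 (-28.0422°, 27.8221°) → (3097142.005, -3254295.287) m.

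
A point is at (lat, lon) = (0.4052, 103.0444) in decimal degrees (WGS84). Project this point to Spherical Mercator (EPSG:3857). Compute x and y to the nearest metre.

x 11470850 m, y 45107 m

Web Mercator is spherical with R = a = 6378137 m.
x = R·λ = 6378137 × 1.798464056 = 11470850.137 m.
y = R·ln tan(π/4 + φ/2) = 6378137 × 0.007072133 = 45107.034 m.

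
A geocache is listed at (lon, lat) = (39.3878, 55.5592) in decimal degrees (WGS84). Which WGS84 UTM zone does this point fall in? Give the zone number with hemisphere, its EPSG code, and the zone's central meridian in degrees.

UTM zone = ⌊(λ + 180)/6⌋ + 1; 39.3878° ∈ [36°, 42°) → zone 37.
Hemisphere: N (φ ≥ 0).
Central meridian λ₀ = 6×37 − 183 = 39°.
EPSG code: 32637.

Zone 37N (EPSG:32637), central meridian 39°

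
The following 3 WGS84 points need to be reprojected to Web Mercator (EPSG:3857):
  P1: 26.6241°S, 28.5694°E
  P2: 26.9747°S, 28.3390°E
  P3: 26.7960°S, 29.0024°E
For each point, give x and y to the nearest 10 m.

P1: x 3180330 m, y -3076590 m; P2: x 3154680 m, y -3120310 m; P3: x 3228530 m, y -3098010 m

Web Mercator: x = R·λ, y = R·ln tan(π/4+φ/2), R = 6378137 m.
P1 (-26.6241°, 28.5694°) → (3180331.060, -3076585.998) m.
P2 (-26.9747°, 28.3390°) → (3154683.050, -3120311.204) m.
P3 (-26.7960°, 29.0024°) → (3228532.400, -3098007.682) m.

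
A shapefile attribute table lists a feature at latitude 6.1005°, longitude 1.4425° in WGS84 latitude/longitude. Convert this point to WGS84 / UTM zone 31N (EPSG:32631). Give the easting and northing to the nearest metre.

E 327643 m, N 674563 m

Zone 31 central meridian λ₀ = 6×31 − 183 = 3°; Δλ = -1.5575°.
Transverse Mercator on WGS84 with k₀ = 0.9996 gives E = 327643.298 m, N = 674563.080 m.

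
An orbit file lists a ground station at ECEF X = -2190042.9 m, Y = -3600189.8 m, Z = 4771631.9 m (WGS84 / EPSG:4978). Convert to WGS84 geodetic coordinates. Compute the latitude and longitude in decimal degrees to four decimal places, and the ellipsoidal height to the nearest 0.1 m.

lat 48.7421°, lon -121.3127°, h -82.8 m

λ = atan2(Y, X) = -121.31270039°; p = √(X²+Y²) = 4213983.2 m.
Bowring's method on WGS84 (a = 6378137 m, b = 6356752.314 m) gives φ = 48.74210055°, h = -82.788 m.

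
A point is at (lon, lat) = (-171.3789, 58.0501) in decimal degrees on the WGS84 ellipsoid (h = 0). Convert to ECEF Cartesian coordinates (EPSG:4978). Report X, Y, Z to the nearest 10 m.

WGS84: a = 6378137 m, e² = 0.006694380; N(φ) = a/√(1−e²sin²φ) = 6393563.332 m.
X = (N+h)·cosφ·cosλ = -3345102.573 m; Y = (N+h)·cosφ·sinλ = -507159.329 m; Z = (N(1−e²)+h)·sinφ = 5388692.626 m.

X -3345100 m, Y -507160 m, Z 5388690 m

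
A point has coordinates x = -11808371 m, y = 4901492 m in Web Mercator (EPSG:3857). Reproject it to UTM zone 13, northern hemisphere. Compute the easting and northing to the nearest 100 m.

Web Mercator inverse (R = 6378137 m) → φ = 40.24419676°, λ = -106.07640150°.
UTM 13N forward: E = 408445.925 m, N = 4455416.880 m.

E 408400 m, N 4455400 m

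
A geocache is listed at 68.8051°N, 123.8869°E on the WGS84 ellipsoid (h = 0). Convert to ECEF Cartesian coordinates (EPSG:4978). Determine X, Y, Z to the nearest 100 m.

X -1289500 m, Y 1919900 m, Z 5924100 m

WGS84: a = 6378137 m, e² = 0.006694380; N(φ) = a/√(1−e²sin²φ) = 6396776.673 m.
X = (N+h)·cosφ·cosλ = -1289458.612 m; Y = (N+h)·cosφ·sinλ = 1919864.904 m; Z = (N(1−e²)+h)·sinφ = 5924147.254 m.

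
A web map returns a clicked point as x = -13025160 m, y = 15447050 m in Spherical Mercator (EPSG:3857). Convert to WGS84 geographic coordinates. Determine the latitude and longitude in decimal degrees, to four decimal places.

R = 6378137 m. λ = x/R = -117.00700306°.
φ = 2·arctan(exp(y/R)) − 90° = 2·arctan(11.26696) − 90° = 79.85600067°.

lat 79.8560°, lon -117.0070°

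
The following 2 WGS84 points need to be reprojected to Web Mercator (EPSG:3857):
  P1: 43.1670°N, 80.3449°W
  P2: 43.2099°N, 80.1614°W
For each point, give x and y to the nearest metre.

Web Mercator: x = R·λ, y = R·ln tan(π/4+φ/2), R = 6378137 m.
P1 (43.1670°, -80.3449°) → (-8943953.356, 5337425.593) m.
P2 (43.2099°, -80.1614°) → (-8923526.229, 5343975.536) m.

P1: x -8943953 m, y 5337426 m; P2: x -8923526 m, y 5343976 m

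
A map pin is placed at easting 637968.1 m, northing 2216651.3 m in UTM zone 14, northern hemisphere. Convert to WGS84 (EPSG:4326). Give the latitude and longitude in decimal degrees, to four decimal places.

Zone 14N: λ₀ = -99°, k₀ = 0.9996, false easting 500000 m.
Meridian distance M = (N − FN)/k₀ = 2217538.3 m.
Inverse transverse Mercator on WGS84 gives φ = 20.04180001°, λ = -97.68080043°.

lat 20.0418°, lon -97.6808°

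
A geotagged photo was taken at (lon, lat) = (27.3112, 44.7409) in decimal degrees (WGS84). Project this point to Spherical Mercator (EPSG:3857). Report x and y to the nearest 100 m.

x 3040300 m, y 5580800 m

Web Mercator is spherical with R = a = 6378137 m.
x = R·λ = 6378137 × 0.476670363 = 3040268.877 m.
y = R·ln tan(π/4 + φ/2) = 6378137 × 0.874992699 = 5580823.308 m.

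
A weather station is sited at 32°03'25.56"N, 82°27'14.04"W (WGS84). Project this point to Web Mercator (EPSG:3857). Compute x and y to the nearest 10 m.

x -9178730 m, y 3770810 m

Web Mercator is spherical with R = a = 6378137 m.
x = R·λ = 6378137 × -1.439092036 = -9178726.162 m.
y = R·ln tan(π/4 + φ/2) = 6378137 × 0.591208409 = 3770808.225 m.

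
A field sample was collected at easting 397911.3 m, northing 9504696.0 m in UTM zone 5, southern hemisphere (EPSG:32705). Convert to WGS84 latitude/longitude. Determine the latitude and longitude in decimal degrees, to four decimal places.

lat -4.4805°, lon -153.9202°

Zone 5S: λ₀ = -153°, k₀ = 0.9996, false easting 500000 m, false northing 10000000 m.
Meridian distance M = (N − FN)/k₀ = -495502.2 m.
Inverse transverse Mercator on WGS84 gives φ = -4.48049961°, λ = -153.92019956°.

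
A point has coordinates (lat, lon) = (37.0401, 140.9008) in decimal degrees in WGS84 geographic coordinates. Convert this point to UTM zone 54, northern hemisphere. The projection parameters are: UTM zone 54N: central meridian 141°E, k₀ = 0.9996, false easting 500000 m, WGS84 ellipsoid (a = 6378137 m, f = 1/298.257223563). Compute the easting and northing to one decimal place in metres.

E 491178.2 m, N 4099325.4 m

Zone 54 central meridian λ₀ = 6×54 − 183 = 141°; Δλ = -0.0992°.
Transverse Mercator on WGS84 with k₀ = 0.9996 gives E = 491178.210 m, N = 4099325.409 m.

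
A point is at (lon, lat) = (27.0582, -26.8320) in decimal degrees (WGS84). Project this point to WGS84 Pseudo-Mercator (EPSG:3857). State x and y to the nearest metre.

Web Mercator is spherical with R = a = 6378137 m.
x = R·λ = 6378137 × 0.472254680 = 3012105.046 m.
y = R·ln tan(π/4 + φ/2) = 6378137 × -0.486426993 = -3102498.003 m.

x 3012105 m, y -3102498 m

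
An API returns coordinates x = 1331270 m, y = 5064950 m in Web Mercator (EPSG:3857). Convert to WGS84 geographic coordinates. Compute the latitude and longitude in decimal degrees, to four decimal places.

R = 6378137 m. λ = x/R = 11.95900188°.
φ = 2·arctan(exp(y/R)) − 90° = 2·arctan(2.21247) − 90° = 41.35570167°.

lat 41.3557°, lon 11.9590°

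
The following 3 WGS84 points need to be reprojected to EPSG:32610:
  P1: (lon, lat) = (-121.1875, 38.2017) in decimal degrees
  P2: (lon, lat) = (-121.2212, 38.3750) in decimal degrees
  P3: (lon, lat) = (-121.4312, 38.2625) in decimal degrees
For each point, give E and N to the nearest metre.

P1: E 658702 m, N 4229747 m; P2: E 655381 m, N 4248921 m; P3: E 637248 m, N 4236104 m

UTM zone 10N: λ₀ = -123°, k₀ = 0.9996.
P1 (38.2017°, -121.1875°) → (658702.104, 4229747.117) m.
P2 (38.3750°, -121.2212°) → (655381.050, 4248921.018) m.
P3 (38.2625°, -121.4312°) → (637248.072, 4236104.341) m.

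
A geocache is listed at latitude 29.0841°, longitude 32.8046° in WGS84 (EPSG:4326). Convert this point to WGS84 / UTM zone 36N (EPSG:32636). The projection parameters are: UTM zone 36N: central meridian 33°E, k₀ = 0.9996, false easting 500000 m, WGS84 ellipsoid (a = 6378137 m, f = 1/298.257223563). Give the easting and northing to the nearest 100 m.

Zone 36 central meridian λ₀ = 6×36 − 183 = 33°; Δλ = -0.1954°.
Transverse Mercator on WGS84 with k₀ = 0.9996 gives E = 480983.460 m, N = 3217318.996 m.

E 481000 m, N 3217300 m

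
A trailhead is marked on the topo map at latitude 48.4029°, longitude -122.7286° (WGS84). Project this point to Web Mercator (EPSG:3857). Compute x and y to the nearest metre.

Web Mercator is spherical with R = a = 6378137 m.
x = R·λ = 6378137 × -2.142018156 = -13662085.258 m.
y = R·ln tan(π/4 + φ/2) = 6378137 × 0.968017260 = 6174146.704 m.

x -13662085 m, y 6174147 m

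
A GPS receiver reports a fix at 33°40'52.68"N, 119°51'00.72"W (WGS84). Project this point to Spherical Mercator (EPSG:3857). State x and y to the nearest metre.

x -13341663 m, y 3986088 m

Web Mercator is spherical with R = a = 6378137 m.
x = R·λ = 6378137 × -2.091780599 = -13341663.235 m.
y = R·ln tan(π/4 + φ/2) = 6378137 × 0.624961217 = 3986088.261 m.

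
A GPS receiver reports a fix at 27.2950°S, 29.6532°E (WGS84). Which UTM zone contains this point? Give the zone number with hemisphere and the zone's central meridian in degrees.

UTM zone = ⌊(λ + 180)/6⌋ + 1; 29.6532° ∈ [24°, 30°) → zone 35.
Hemisphere: S (φ < 0).
Central meridian λ₀ = 6×35 − 183 = 27°.

Zone 35S, central meridian 27°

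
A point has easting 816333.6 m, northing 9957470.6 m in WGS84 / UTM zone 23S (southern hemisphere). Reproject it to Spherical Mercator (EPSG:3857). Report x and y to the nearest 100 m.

x -4693000 m, y -42800 m

Unproject from UTM 23S (λ₀ = -45°) → φ = -0.38430044°, λ = -42.15829979°.
Web Mercator (R = 6378137 m): x = -4693040.465 m, y = -42780.450 m.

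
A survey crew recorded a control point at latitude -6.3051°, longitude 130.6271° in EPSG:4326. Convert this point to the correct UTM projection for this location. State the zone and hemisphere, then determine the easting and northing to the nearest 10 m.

Zone 52S: E 679990 m, N 9302790 m

Longitude 130.6271° lies in the 6° band [126°, 132°), giving zone 52; latitude is south of the equator, so 52S.
Zone 52 central meridian λ₀ = 6×52 − 183 = 129°; Δλ = +1.6271°.
Transverse Mercator on WGS84 with k₀ = 0.9996 gives E = 679991.356 m, N = 9302788.091 m.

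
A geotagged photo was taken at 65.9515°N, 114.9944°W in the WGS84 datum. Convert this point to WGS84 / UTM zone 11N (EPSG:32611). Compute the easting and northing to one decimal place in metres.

E 591187.7 m, N 7315961.8 m

Zone 11 central meridian λ₀ = 6×11 − 183 = -117°; Δλ = +2.0056°.
Transverse Mercator on WGS84 with k₀ = 0.9996 gives E = 591187.701 m, N = 7315961.764 m.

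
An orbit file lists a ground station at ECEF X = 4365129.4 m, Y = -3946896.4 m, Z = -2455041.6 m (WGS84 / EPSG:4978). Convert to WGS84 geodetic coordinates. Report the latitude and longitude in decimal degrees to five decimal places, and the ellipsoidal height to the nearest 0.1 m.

lat -22.78170°, lon -42.11950°, h 1532.7 m

λ = atan2(Y, X) = -42.11949961°; p = √(X²+Y²) = 5884925.3 m.
Bowring's method on WGS84 (a = 6378137 m, b = 6356752.314 m) gives φ = -22.78169991°, h = 1532.725 m.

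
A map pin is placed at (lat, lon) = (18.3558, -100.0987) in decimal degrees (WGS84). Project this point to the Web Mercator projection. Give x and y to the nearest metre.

x -11142936 m, y 2079237 m

Web Mercator is spherical with R = a = 6378137 m.
x = R·λ = 6378137 × -1.747051892 = -11142936.313 m.
y = R·ln tan(π/4 + φ/2) = 6378137 × 0.325994354 = 2079236.648 m.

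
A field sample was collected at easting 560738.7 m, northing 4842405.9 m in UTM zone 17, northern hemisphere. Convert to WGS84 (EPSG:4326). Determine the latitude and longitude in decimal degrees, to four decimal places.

Zone 17N: λ₀ = -81°, k₀ = 0.9996, false easting 500000 m.
Meridian distance M = (N − FN)/k₀ = 4844343.6 m.
Inverse transverse Mercator on WGS84 gives φ = 43.73219962°, λ = -80.24580010°.

lat 43.7322°, lon -80.2458°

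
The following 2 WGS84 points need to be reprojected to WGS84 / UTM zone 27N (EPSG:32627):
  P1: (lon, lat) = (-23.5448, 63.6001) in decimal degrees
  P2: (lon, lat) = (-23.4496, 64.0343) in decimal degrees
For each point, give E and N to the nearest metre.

P1: E 373778 m, N 7054965 m; P2: E 380354 m, N 7103136 m

UTM zone 27N: λ₀ = -21°, k₀ = 0.9996.
P1 (63.6001°, -23.5448°) → (373777.581, 7054964.789) m.
P2 (64.0343°, -23.4496°) → (380354.121, 7103136.267) m.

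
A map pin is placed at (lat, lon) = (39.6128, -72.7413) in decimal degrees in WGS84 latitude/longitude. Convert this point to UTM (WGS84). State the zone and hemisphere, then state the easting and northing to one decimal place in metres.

Zone 18N: E 693896.0 m, N 4387220.7 m

Longitude -72.7413° lies in the 6° band [-78°, -72°), giving zone 18; latitude is north of the equator, so 18N.
Zone 18 central meridian λ₀ = 6×18 − 183 = -75°; Δλ = +2.2587°.
Transverse Mercator on WGS84 with k₀ = 0.9996 gives E = 693896.010 m, N = 4387220.744 m.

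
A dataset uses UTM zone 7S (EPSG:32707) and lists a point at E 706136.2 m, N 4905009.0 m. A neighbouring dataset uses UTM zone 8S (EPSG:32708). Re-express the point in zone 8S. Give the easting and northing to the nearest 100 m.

E 241400 m, N 4903000 m

UTM 7S → geographic: φ = -45.97750013°, λ = -138.33889998°.
UTM 8S (λ₀ = -135°) forward: E = 241361.317 m, N = 4903030.429 m.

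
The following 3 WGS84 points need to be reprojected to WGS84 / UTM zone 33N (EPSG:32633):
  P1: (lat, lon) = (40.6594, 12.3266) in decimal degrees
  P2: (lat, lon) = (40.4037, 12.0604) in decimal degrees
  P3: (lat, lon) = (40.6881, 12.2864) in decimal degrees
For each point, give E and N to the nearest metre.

P1: E 273997 m, N 4504385 m; P2: E 250543 m, N 4476715 m; P3: E 270697 m, N 4507676 m

UTM zone 33N: λ₀ = 15°, k₀ = 0.9996.
P1 (40.6594°, 12.3266°) → (273997.014, 4504385.128) m.
P2 (40.4037°, 12.0604°) → (250542.845, 4476715.337) m.
P3 (40.6881°, 12.2864°) → (270696.644, 4507675.646) m.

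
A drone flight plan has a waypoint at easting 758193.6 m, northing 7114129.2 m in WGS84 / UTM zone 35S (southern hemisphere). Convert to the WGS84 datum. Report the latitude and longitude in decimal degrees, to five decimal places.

Zone 35S: λ₀ = 27°, k₀ = 0.9996, false easting 500000 m, false northing 10000000 m.
Meridian distance M = (N − FN)/k₀ = -2887025.6 m.
Inverse transverse Mercator on WGS84 gives φ = -26.06890042°, λ = 29.58090038°.

lat -26.06890°, lon 29.58090°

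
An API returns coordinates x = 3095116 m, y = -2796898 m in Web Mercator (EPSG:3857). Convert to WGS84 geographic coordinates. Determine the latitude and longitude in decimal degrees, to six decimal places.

R = 6378137 m. λ = x/R = 27.80390009°.
φ = 2·arctan(exp(y/R)) − 90° = 2·arctan(0.64499) − 90° = -24.35640384°.

lat -24.356404°, lon 27.803900°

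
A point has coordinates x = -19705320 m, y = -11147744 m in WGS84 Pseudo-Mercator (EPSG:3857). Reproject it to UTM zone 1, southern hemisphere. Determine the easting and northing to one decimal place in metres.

Web Mercator inverse (R = 6378137 m) → φ = -70.24139941°, λ = -177.01590134°.
UTM 1S forward: E = 499400.052 m, N = 2207206.185 m.

E 499400.1 m, N 2207206.2 m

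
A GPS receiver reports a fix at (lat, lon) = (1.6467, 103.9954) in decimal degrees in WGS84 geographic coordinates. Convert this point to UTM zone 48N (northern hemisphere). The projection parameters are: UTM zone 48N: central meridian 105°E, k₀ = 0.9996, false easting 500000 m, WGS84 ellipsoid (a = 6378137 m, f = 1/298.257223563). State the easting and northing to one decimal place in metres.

Zone 48 central meridian λ₀ = 6×48 − 183 = 105°; Δλ = -1.0046°.
Transverse Mercator on WGS84 with k₀ = 0.9996 gives E = 388253.274 m, N = 182038.484 m.

E 388253.3 m, N 182038.5 m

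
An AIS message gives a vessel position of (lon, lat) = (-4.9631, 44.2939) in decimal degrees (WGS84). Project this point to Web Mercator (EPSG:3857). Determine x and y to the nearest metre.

x -552490 m, y 5511037 m

Web Mercator is spherical with R = a = 6378137 m.
x = R·λ = 6378137 × -0.086622436 = -552489.765 m.
y = R·ln tan(π/4 + φ/2) = 6378137 × 0.864051228 = 5511037.107 m.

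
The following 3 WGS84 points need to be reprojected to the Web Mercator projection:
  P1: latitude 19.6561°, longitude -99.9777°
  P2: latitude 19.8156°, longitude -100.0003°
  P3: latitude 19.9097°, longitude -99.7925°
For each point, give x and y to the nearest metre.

P1: x -11129467 m, y 2232335 m; P2: x -11131982 m, y 2251199 m; P3: x -11108850 m, y 2262337 m

Web Mercator: x = R·λ, y = R·ln tan(π/4+φ/2), R = 6378137 m.
P1 (19.6561°, -99.9777°) → (-11129466.655, 2232335.443) m.
P2 (19.8156°, -100.0003°) → (-11131982.475, 2251198.962) m.
P3 (19.9097°, -99.7925°) → (-11108850.285, 2262336.715) m.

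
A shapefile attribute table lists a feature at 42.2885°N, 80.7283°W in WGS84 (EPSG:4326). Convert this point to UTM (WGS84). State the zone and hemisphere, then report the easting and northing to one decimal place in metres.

Longitude -80.7283° lies in the 6° band [-84°, -78°), giving zone 17; latitude is north of the equator, so 17N.
Zone 17 central meridian λ₀ = 6×17 − 183 = -81°; Δλ = +0.2717°.
Transverse Mercator on WGS84 with k₀ = 0.9996 gives E = 522399.631 m, N = 4681844.593 m.

Zone 17N: E 522399.6 m, N 4681844.6 m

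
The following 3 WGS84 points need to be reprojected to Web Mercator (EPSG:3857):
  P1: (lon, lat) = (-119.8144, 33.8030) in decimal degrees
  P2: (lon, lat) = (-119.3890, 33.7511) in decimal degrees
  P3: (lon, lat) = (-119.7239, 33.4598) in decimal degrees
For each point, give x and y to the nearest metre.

P1: x -13337678 m, y 4002380 m; P2: x -13290323 m, y 3995430 m; P3: x -13327604 m, y 3956495 m

Web Mercator: x = R·λ, y = R·ln tan(π/4+φ/2), R = 6378137 m.
P1 (33.8030°, -119.8144°) → (-13337677.998, 4002380.314) m.
P2 (33.7511°, -119.3890°) → (-13290322.686, 3995429.602) m.
P3 (33.4598°, -119.7239°) → (-13327603.584, 3956494.968) m.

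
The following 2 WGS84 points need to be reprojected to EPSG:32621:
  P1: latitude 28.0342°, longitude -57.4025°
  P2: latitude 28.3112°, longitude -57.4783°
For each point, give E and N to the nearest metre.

UTM zone 21N: λ₀ = -57°, k₀ = 0.9996.
P1 (28.0342°, -57.4025°) → (460437.503, 3101056.202) m.
P2 (28.3112°, -57.4783°) → (453107.832, 3131769.198) m.

P1: E 460438 m, N 3101056 m; P2: E 453108 m, N 3131769 m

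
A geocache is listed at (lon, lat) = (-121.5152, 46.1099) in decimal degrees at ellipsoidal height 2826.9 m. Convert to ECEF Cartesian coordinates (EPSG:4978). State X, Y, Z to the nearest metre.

X -2316447 m, Y -3777847 m, Z 4575762 m

WGS84: a = 6378137 m, e² = 0.006694380; N(φ) = a/√(1−e²sin²φ) = 6389253.869 m.
X = (N+h)·cosφ·cosλ = -2316446.648 m; Y = (N+h)·cosφ·sinλ = -3777847.358 m; Z = (N(1−e²)+h)·sinφ = 4575762.075 m.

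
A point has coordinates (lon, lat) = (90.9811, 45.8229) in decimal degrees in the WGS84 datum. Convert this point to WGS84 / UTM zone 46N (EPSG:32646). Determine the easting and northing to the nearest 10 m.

Zone 46 central meridian λ₀ = 6×46 − 183 = 93°; Δλ = -2.0189°.
Transverse Mercator on WGS84 with k₀ = 0.9996 gives E = 343174.788 m, N = 5076352.761 m.

E 343170 m, N 5076350 m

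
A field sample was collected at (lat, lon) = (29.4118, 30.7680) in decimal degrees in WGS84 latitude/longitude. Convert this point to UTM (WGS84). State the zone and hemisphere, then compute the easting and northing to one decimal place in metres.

Longitude 30.7680° lies in the 6° band [30°, 36°), giving zone 36; latitude is north of the equator, so 36N.
Zone 36 central meridian λ₀ = 6×36 − 183 = 33°; Δλ = -2.2320°.
Transverse Mercator on WGS84 with k₀ = 0.9996 gives E = 283442.053 m, N = 3255683.029 m.

Zone 36N: E 283442.1 m, N 3255683.0 m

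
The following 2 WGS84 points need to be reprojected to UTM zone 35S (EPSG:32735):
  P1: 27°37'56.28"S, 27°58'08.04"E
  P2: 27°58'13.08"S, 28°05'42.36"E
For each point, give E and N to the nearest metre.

P1: E 595589 m, N 6943154 m; P2: E 607706 m, N 6905605 m

UTM zone 35S: λ₀ = 27°, k₀ = 0.9996.
P1 (-27.6323°, 27.9689°) → (595588.717, 6943153.681) m.
P2 (-27.9703°, 28.0951°) → (607706.202, 6905604.850) m.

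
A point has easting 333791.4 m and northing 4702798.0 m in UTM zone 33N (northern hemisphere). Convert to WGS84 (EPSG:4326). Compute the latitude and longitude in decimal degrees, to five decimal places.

lat 42.45970°, lon 12.97850°

Zone 33N: λ₀ = 15°, k₀ = 0.9996, false easting 500000 m.
Meridian distance M = (N − FN)/k₀ = 4704679.9 m.
Inverse transverse Mercator on WGS84 gives φ = 42.45969972°, λ = 12.97849970°.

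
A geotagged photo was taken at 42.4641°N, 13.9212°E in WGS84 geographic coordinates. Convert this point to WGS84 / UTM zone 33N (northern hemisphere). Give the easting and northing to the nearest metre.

Zone 33 central meridian λ₀ = 6×33 − 183 = 15°; Δλ = -1.0788°.
Transverse Mercator on WGS84 with k₀ = 0.9996 gives E = 411308.013 m, N = 4701870.557 m.

E 411308 m, N 4701871 m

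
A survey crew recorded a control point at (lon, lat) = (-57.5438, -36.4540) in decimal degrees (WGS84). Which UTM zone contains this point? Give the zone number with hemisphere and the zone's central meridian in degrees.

UTM zone = ⌊(λ + 180)/6⌋ + 1; -57.5438° ∈ [-60°, -54°) → zone 21.
Hemisphere: S (φ < 0).
Central meridian λ₀ = 6×21 − 183 = -57°.

Zone 21S, central meridian -57°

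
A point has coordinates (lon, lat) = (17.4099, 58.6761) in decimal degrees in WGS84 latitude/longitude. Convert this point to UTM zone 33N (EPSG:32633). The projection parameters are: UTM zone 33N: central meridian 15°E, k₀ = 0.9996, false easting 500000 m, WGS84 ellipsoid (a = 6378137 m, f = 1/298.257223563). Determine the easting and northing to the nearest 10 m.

Zone 33 central meridian λ₀ = 6×33 − 183 = 15°; Δλ = +2.4099°.
Transverse Mercator on WGS84 with k₀ = 0.9996 gives E = 639733.456 m, N = 6506497.362 m.

E 639730 m, N 6506500 m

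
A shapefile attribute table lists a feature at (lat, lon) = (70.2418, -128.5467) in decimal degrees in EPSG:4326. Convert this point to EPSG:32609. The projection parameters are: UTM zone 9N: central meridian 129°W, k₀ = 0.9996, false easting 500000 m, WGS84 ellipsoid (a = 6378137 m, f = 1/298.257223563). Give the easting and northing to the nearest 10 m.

Zone 9 central meridian λ₀ = 6×9 − 183 = -129°; Δλ = +0.4533°.
Transverse Mercator on WGS84 with k₀ = 0.9996 gives E = 517102.272 m, N = 7792902.082 m.

E 517100 m, N 7792900 m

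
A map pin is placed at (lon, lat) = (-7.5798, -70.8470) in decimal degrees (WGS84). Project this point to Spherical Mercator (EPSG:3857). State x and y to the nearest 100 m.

Web Mercator is spherical with R = a = 6378137 m.
x = R·λ = 6378137 × -0.132292467 = -843779.476 m.
y = R·ln tan(π/4 + φ/2) = 6378137 × -1.779541514 = -11350159.574 m.

x -843800 m, y -11350200 m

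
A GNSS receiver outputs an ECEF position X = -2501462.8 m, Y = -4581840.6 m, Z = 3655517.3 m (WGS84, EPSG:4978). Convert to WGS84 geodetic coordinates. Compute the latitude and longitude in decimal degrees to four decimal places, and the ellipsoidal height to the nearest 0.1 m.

lat 35.1831°, lon -118.6324°, h 1786.1 m

λ = atan2(Y, X) = -118.63240005°; p = √(X²+Y²) = 5220208.8 m.
Bowring's method on WGS84 (a = 6378137 m, b = 6356752.314 m) gives φ = 35.18310007°, h = 1786.148 m.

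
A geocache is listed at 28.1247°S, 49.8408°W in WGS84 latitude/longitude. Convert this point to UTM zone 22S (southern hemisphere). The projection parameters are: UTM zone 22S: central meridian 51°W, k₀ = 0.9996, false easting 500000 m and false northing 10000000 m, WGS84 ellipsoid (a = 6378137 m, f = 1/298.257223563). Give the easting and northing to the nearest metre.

Zone 22 central meridian λ₀ = 6×22 − 183 = -51°; Δλ = +1.1592°.
Transverse Mercator on WGS84 with k₀ = 0.9996 gives E = 613848.340 m, N = 6888440.905 m.

E 613848 m, N 6888441 m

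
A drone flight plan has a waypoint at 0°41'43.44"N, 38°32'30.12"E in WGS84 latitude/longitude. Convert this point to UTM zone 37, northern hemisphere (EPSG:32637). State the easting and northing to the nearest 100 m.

Zone 37 central meridian λ₀ = 6×37 − 183 = 39°; Δλ = -0.4583°.
Transverse Mercator on WGS84 with k₀ = 0.9996 gives E = 449005.868 m, N = 76865.107 m.

E 449000 m, N 76900 m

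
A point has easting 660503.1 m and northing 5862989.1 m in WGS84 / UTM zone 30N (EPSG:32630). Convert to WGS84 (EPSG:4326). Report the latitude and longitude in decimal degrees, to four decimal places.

Zone 30N: λ₀ = -3°, k₀ = 0.9996, false easting 500000 m.
Meridian distance M = (N − FN)/k₀ = 5865335.2 m.
Inverse transverse Mercator on WGS84 gives φ = 52.89260035°, λ = -0.61409983°.

lat 52.8926°, lon -0.6141°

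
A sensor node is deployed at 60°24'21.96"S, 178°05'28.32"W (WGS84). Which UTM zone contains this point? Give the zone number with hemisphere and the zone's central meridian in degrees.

UTM zone = ⌊(λ + 180)/6⌋ + 1; -178.0912° ∈ [-180°, -174°) → zone 1.
Hemisphere: S (φ < 0).
Central meridian λ₀ = 6×1 − 183 = -177°.

Zone 1S, central meridian -177°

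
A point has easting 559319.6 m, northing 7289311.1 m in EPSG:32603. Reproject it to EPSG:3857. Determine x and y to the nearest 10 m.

Unproject from UTM 3N (λ₀ = -165°) → φ = 65.71999962°, λ = -163.70710040°.
Web Mercator (R = 6378137 m): x = -18223791.055 m, y = 9800629.989 m.

x -18223790 m, y 9800630 m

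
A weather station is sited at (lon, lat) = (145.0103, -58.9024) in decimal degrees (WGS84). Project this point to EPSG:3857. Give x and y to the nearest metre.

x 16142473 m, y -8159322 m

Web Mercator is spherical with R = a = 6378137 m.
x = R·λ = 6378137 × 2.530907184 = 16142472.756 m.
y = R·ln tan(π/4 + φ/2) = 6378137 × -1.279264089 = -8159321.617 m.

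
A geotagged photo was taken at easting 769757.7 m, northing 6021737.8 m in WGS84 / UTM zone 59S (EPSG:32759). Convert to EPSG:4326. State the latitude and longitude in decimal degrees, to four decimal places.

lat -35.9115°, lon 173.9893°

Zone 59S: λ₀ = 171°, k₀ = 0.9996, false easting 500000 m, false northing 10000000 m.
Meridian distance M = (N − FN)/k₀ = -3979854.1 m.
Inverse transverse Mercator on WGS84 gives φ = -35.91149961°, λ = 173.98930002°.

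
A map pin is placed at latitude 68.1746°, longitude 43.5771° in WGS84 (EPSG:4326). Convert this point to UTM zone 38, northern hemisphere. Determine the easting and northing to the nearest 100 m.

Zone 38 central meridian λ₀ = 6×38 − 183 = 45°; Δλ = -1.4229°.
Transverse Mercator on WGS84 with k₀ = 0.9996 gives E = 440968.850 m, N = 7563011.353 m.

E 441000 m, N 7563000 m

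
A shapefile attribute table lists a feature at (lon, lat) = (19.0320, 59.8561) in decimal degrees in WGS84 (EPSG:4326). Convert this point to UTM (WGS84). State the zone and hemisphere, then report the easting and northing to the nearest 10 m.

Zone 34N: E 389760 m, N 6637020 m

Longitude 19.0320° lies in the 6° band [18°, 24°), giving zone 34; latitude is north of the equator, so 34N.
Zone 34 central meridian λ₀ = 6×34 − 183 = 21°; Δλ = -1.9680°.
Transverse Mercator on WGS84 with k₀ = 0.9996 gives E = 389763.904 m, N = 6637022.970 m.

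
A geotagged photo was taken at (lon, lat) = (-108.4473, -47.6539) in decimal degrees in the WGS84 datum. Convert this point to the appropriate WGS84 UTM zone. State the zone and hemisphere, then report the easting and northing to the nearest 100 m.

Zone 12S: E 691700 m, N 4719000 m

Longitude -108.4473° lies in the 6° band [-114°, -108°), giving zone 12; latitude is south of the equator, so 12S.
Zone 12 central meridian λ₀ = 6×12 − 183 = -111°; Δλ = +2.5527°.
Transverse Mercator on WGS84 with k₀ = 0.9996 gives E = 691684.270 m, N = 4719009.234 m.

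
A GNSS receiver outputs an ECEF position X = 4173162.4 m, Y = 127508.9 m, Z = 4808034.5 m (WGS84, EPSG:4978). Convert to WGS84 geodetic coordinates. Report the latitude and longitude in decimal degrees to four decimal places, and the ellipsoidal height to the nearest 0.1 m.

lat 49.2206°, lon 1.7501°, h 1870.1 m

λ = atan2(Y, X) = 1.75009954°; p = √(X²+Y²) = 4175109.9 m.
Bowring's method on WGS84 (a = 6378137 m, b = 6356752.314 m) gives φ = 49.22059996°, h = 1870.133 m.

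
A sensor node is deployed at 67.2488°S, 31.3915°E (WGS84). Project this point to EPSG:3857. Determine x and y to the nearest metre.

x 3494486 m, y -10227307 m

Web Mercator is spherical with R = a = 6378137 m.
x = R·λ = 6378137 × 0.547885032 = 3494485.795 m.
y = R·ln tan(π/4 + φ/2) = 6378137 × -1.603494445 = -10227307.250 m.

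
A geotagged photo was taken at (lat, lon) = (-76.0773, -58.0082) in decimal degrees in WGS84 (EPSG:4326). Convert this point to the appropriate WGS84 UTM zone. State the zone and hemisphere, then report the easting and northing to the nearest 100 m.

Zone 21S: E 472900 m, N 1556000 m

Longitude -58.0082° lies in the 6° band [-60°, -54°), giving zone 21; latitude is south of the equator, so 21S.
Zone 21 central meridian λ₀ = 6×21 − 183 = -57°; Δλ = -1.0082°.
Transverse Mercator on WGS84 with k₀ = 0.9996 gives E = 472922.001 m, N = 1555957.971 m.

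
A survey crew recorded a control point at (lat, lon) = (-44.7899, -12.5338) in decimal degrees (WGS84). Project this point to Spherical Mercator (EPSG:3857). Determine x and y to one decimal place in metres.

x -1395256.2 m, y -5588506.0 m

Web Mercator is spherical with R = a = 6378137 m.
x = R·λ = 6378137 × -0.218756078 = -1395256.234 m.
y = R·ln tan(π/4 + φ/2) = 6378137 × -0.876197229 = -5588505.963 m.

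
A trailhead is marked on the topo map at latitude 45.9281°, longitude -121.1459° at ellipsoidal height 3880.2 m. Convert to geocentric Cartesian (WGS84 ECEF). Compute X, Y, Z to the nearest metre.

WGS84: a = 6378137 m, e² = 0.006694380; N(φ) = a/√(1−e²sin²φ) = 6389185.818 m.
X = (N+h)·cosφ·cosλ = -2299951.537 m; Y = (N+h)·cosφ·sinλ = -3805776.622 m; Z = (N(1−e²)+h)·sinφ = 4562480.211 m.

X -2299952 m, Y -3805777 m, Z 4562480 m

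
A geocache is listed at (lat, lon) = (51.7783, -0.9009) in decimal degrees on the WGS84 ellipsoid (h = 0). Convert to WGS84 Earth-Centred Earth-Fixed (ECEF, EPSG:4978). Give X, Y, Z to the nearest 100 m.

X 3953900 m, Y -62200 m, Z 4987600 m

WGS84: a = 6378137 m, e² = 0.006694380; N(φ) = a/√(1−e²sin²φ) = 6391354.537 m.
X = (N+h)·cosφ·cosλ = 3953880.479 m; Y = (N+h)·cosφ·sinλ = -62174.641 m; Z = (N(1−e²)+h)·sinφ = 4987578.944 m.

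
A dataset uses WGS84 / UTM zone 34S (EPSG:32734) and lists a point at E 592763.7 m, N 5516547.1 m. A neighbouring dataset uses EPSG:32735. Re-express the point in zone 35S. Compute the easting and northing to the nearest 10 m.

UTM 34S → geographic: φ = -40.49660039°, λ = 22.09469964°.
UTM 35S (λ₀ = 27°) forward: E = 84253.844 m, N = 5505549.992 m.

E 84250 m, N 5505550 m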